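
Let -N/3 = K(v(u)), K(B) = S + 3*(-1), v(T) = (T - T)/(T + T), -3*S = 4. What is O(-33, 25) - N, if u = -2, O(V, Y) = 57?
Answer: 44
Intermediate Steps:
S = -4/3 (S = -⅓*4 = -4/3 ≈ -1.3333)
v(T) = 0 (v(T) = 0/((2*T)) = 0*(1/(2*T)) = 0)
K(B) = -13/3 (K(B) = -4/3 + 3*(-1) = -4/3 - 3 = -13/3)
N = 13 (N = -3*(-13/3) = 13)
O(-33, 25) - N = 57 - 1*13 = 57 - 13 = 44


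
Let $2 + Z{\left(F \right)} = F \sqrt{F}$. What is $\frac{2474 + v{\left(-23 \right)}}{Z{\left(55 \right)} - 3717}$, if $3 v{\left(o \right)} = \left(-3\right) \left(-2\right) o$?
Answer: $- \frac{4514866}{6832293} - \frac{66770 \sqrt{55}}{6832293} \approx -0.73329$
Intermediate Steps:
$Z{\left(F \right)} = -2 + F^{\frac{3}{2}}$ ($Z{\left(F \right)} = -2 + F \sqrt{F} = -2 + F^{\frac{3}{2}}$)
$v{\left(o \right)} = 2 o$ ($v{\left(o \right)} = \frac{\left(-3\right) \left(-2\right) o}{3} = \frac{6 o}{3} = 2 o$)
$\frac{2474 + v{\left(-23 \right)}}{Z{\left(55 \right)} - 3717} = \frac{2474 + 2 \left(-23\right)}{\left(-2 + 55^{\frac{3}{2}}\right) - 3717} = \frac{2474 - 46}{\left(-2 + 55 \sqrt{55}\right) - 3717} = \frac{2428}{-3719 + 55 \sqrt{55}}$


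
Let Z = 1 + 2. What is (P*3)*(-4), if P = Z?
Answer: -36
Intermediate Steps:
Z = 3
P = 3
(P*3)*(-4) = (3*3)*(-4) = 9*(-4) = -36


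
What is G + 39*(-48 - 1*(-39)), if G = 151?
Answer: -200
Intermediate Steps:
G + 39*(-48 - 1*(-39)) = 151 + 39*(-48 - 1*(-39)) = 151 + 39*(-48 + 39) = 151 + 39*(-9) = 151 - 351 = -200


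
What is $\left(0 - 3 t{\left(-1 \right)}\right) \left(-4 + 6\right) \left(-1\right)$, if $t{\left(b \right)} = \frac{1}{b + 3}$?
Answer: $3$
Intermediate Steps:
$t{\left(b \right)} = \frac{1}{3 + b}$
$\left(0 - 3 t{\left(-1 \right)}\right) \left(-4 + 6\right) \left(-1\right) = \left(0 - \frac{3}{3 - 1}\right) \left(-4 + 6\right) \left(-1\right) = \left(0 - \frac{3}{2}\right) 2 \left(-1\right) = \left(0 - \frac{3}{2}\right) \left(-2\right) = \left(- \frac{3}{2}\right) \left(-2\right) = 3$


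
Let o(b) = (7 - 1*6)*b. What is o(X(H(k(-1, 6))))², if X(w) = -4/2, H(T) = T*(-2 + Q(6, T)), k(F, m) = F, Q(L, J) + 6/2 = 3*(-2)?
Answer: 4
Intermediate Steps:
Q(L, J) = -9 (Q(L, J) = -3 + 3*(-2) = -3 - 6 = -9)
H(T) = -11*T (H(T) = T*(-2 - 9) = T*(-11) = -11*T)
X(w) = -2 (X(w) = -4*½ = -2)
o(b) = b (o(b) = (7 - 6)*b = 1*b = b)
o(X(H(k(-1, 6))))² = (-2)² = 4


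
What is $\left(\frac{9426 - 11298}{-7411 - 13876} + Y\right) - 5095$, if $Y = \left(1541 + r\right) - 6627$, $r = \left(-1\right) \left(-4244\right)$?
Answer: $- \frac{126379047}{21287} \approx -5936.9$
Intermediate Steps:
$r = 4244$
$Y = -842$ ($Y = \left(1541 + 4244\right) - 6627 = 5785 - 6627 = -842$)
$\left(\frac{9426 - 11298}{-7411 - 13876} + Y\right) - 5095 = \left(\frac{9426 - 11298}{-7411 - 13876} - 842\right) - 5095 = \left(- \frac{1872}{-21287} - 842\right) - 5095 = \left(\left(-1872\right) \left(- \frac{1}{21287}\right) - 842\right) - 5095 = \left(\frac{1872}{21287} - 842\right) - 5095 = - \frac{17921782}{21287} - 5095 = - \frac{126379047}{21287}$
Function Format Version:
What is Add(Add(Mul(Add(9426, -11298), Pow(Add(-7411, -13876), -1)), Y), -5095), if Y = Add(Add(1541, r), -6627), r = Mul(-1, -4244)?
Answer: Rational(-126379047, 21287) ≈ -5936.9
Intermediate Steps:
r = 4244
Y = -842 (Y = Add(Add(1541, 4244), -6627) = Add(5785, -6627) = -842)
Add(Add(Mul(Add(9426, -11298), Pow(Add(-7411, -13876), -1)), Y), -5095) = Add(Add(Mul(Add(9426, -11298), Pow(Add(-7411, -13876), -1)), -842), -5095) = Add(Add(Mul(-1872, Pow(-21287, -1)), -842), -5095) = Add(Add(Mul(-1872, Rational(-1, 21287)), -842), -5095) = Add(Add(Rational(1872, 21287), -842), -5095) = Add(Rational(-17921782, 21287), -5095) = Rational(-126379047, 21287)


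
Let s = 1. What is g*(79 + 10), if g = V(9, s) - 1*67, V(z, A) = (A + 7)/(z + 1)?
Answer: -29459/5 ≈ -5891.8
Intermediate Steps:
V(z, A) = (7 + A)/(1 + z)
g = -331/5 (g = (7 + 1)/(1 + 9) - 1*67 = 8/10 - 67 = (⅒)*8 - 67 = ⅘ - 67 = -331/5 ≈ -66.200)
g*(79 + 10) = -331*(79 + 10)/5 = -331/5*89 = -29459/5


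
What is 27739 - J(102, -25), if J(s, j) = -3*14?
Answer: 27781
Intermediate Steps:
J(s, j) = -42
27739 - J(102, -25) = 27739 - 1*(-42) = 27739 + 42 = 27781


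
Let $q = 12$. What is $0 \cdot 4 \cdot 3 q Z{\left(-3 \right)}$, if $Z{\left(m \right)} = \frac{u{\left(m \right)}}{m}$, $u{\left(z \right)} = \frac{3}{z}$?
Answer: $0$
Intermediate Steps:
$Z{\left(m \right)} = \frac{3}{m^{2}}$ ($Z{\left(m \right)} = \frac{3 \frac{1}{m}}{m} = \frac{3}{m^{2}}$)
$0 \cdot 4 \cdot 3 q Z{\left(-3 \right)} = 0 \cdot 4 \cdot 3 \cdot 12 \cdot \frac{3}{9} = 0 \cdot 3 \cdot 12 \cdot 3 \cdot \frac{1}{9} = 0 \cdot 12 \cdot \frac{1}{3} = 0 \cdot \frac{1}{3} = 0$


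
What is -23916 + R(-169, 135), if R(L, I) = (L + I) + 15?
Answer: -23935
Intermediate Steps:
R(L, I) = 15 + I + L (R(L, I) = (I + L) + 15 = 15 + I + L)
-23916 + R(-169, 135) = -23916 + (15 + 135 - 169) = -23916 - 19 = -23935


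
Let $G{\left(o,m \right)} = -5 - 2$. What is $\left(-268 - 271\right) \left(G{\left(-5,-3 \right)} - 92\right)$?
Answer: $53361$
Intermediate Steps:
$G{\left(o,m \right)} = -7$ ($G{\left(o,m \right)} = -5 - 2 = -7$)
$\left(-268 - 271\right) \left(G{\left(-5,-3 \right)} - 92\right) = \left(-268 - 271\right) \left(-7 - 92\right) = \left(-539\right) \left(-99\right) = 53361$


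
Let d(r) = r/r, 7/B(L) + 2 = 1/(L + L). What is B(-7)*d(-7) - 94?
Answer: -2824/29 ≈ -97.379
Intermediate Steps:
B(L) = 7/(-2 + 1/(2*L)) (B(L) = 7/(-2 + 1/(L + L)) = 7/(-2 + 1/(2*L)))
d(r) = 1
B(-7)*d(-7) - 94 = -14*(-7)/(-1 + 4*(-7))*1 - 94 = -14*(-7)/(-1 - 28)*1 - 94 = -14*(-7)/(-29)*1 - 94 = -14*(-7)*(-1/29)*1 - 94 = -98/29*1 - 94 = -98/29 - 94 = -2824/29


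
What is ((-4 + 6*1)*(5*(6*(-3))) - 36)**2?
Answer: 46656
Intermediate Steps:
((-4 + 6*1)*(5*(6*(-3))) - 36)**2 = ((-4 + 6)*(5*(-18)) - 36)**2 = (2*(-90) - 36)**2 = (-180 - 36)**2 = (-216)**2 = 46656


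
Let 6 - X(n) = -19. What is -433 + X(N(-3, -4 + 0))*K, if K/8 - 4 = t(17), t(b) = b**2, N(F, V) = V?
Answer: 58167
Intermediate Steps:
K = 2344 (K = 32 + 8*17**2 = 32 + 8*289 = 32 + 2312 = 2344)
X(n) = 25 (X(n) = 6 - 1*(-19) = 6 + 19 = 25)
-433 + X(N(-3, -4 + 0))*K = -433 + 25*2344 = -433 + 58600 = 58167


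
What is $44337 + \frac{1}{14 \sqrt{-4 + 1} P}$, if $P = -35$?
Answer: $44337 + \frac{i \sqrt{3}}{1470} \approx 44337.0 + 0.0011783 i$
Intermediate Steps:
$44337 + \frac{1}{14 \sqrt{-4 + 1} P} = 44337 + \frac{1}{14 \sqrt{-4 + 1} \left(-35\right)} = 44337 + \frac{1}{14 \sqrt{-3} \left(-35\right)} = 44337 + \frac{1}{14 i \sqrt{3} \left(-35\right)} = 44337 + \frac{1}{\left(-490\right) i \sqrt{3}} = 44337 + \frac{i \sqrt{3}}{1470}$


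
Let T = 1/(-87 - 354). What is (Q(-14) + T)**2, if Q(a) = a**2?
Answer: 7471009225/194481 ≈ 38415.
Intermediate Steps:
T = -1/441 (T = 1/(-441) = -1/441 ≈ -0.0022676)
(Q(-14) + T)**2 = ((-14)**2 - 1/441)**2 = (196 - 1/441)**2 = (86435/441)**2 = 7471009225/194481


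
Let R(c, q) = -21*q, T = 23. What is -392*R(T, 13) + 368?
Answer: 107384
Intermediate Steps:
R(c, q) = -21*q
-392*R(T, 13) + 368 = -(-8232)*13 + 368 = -392*(-273) + 368 = 107016 + 368 = 107384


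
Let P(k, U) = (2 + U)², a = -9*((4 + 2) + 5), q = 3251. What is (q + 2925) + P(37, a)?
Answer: 15585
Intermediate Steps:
a = -99 (a = -9*(6 + 5) = -9*11 = -99)
(q + 2925) + P(37, a) = (3251 + 2925) + (2 - 99)² = 6176 + (-97)² = 6176 + 9409 = 15585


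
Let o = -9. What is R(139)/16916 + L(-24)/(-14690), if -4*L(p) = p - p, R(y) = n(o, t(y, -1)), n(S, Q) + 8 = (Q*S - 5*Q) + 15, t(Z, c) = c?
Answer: 21/16916 ≈ 0.0012414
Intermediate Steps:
n(S, Q) = 7 - 5*Q + Q*S (n(S, Q) = -8 + ((Q*S - 5*Q) + 15) = -8 + ((-5*Q + Q*S) + 15) = -8 + (15 - 5*Q + Q*S) = 7 - 5*Q + Q*S)
R(y) = 21 (R(y) = 7 - 5*(-1) - 1*(-9) = 7 + 5 + 9 = 21)
L(p) = 0 (L(p) = -(p - p)/4 = -1/4*0 = 0)
R(139)/16916 + L(-24)/(-14690) = 21/16916 + 0/(-14690) = 21*(1/16916) + 0*(-1/14690) = 21/16916 + 0 = 21/16916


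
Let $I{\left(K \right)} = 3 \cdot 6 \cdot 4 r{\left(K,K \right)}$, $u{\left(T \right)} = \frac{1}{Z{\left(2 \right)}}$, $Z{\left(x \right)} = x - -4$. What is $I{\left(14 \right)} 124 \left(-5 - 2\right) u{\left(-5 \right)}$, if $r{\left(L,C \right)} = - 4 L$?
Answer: $583296$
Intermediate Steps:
$Z{\left(x \right)} = 4 + x$ ($Z{\left(x \right)} = x + 4 = 4 + x$)
$u{\left(T \right)} = \frac{1}{6}$ ($u{\left(T \right)} = \frac{1}{4 + 2} = \frac{1}{6}$)
$I{\left(K \right)} = - 288 K$ ($I{\left(K \right)} = 3 \cdot 6 \cdot 4 \left(- 4 K\right) = 18 \cdot 4 \left(- 4 K\right) = 72 \left(- 4 K\right) = - 288 K$)
$I{\left(14 \right)} 124 \left(-5 - 2\right) u{\left(-5 \right)} = \left(-288\right) 14 \cdot 124 \left(-5 - 2\right) \frac{1}{6} = \left(-4032\right) 124 \left(\left(-7\right) \frac{1}{6}\right) = \left(-499968\right) \left(- \frac{7}{6}\right) = 583296$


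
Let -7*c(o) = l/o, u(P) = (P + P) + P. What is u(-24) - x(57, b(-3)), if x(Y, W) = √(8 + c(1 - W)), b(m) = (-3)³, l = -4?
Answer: -72 - √393/7 ≈ -74.832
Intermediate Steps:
u(P) = 3*P (u(P) = 2*P + P = 3*P)
b(m) = -27
c(o) = 4/(7*o) (c(o) = -(-4)/(7*o) = 4/(7*o))
x(Y, W) = √(8 + 4/(7*(1 - W)))
u(-24) - x(57, b(-3)) = 3*(-24) - √(8 - 4/(7*(-1 - 27))) = -72 - √(8 - 4/7/(-28)) = -72 - √(8 - 4/7*(-1/28)) = -72 - √(8 + 1/49) = -72 - √(393/49) = -72 - √393/7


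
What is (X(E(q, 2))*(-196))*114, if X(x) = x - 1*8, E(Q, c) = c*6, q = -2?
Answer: -89376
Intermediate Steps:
E(Q, c) = 6*c
X(x) = -8 + x (X(x) = x - 8 = -8 + x)
(X(E(q, 2))*(-196))*114 = ((-8 + 6*2)*(-196))*114 = ((-8 + 12)*(-196))*114 = (4*(-196))*114 = -784*114 = -89376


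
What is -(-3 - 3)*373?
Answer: 2238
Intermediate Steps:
-(-3 - 3)*373 = -1*(-6)*373 = 6*373 = 2238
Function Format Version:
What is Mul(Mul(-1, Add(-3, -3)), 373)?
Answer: 2238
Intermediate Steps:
Mul(Mul(-1, Add(-3, -3)), 373) = Mul(Mul(-1, -6), 373) = Mul(6, 373) = 2238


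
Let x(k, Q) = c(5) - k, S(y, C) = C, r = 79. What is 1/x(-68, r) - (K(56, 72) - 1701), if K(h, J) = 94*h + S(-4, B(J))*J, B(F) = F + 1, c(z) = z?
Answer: -643786/73 ≈ -8819.0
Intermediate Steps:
B(F) = 1 + F
K(h, J) = 94*h + J*(1 + J) (K(h, J) = 94*h + (1 + J)*J = 94*h + J*(1 + J))
x(k, Q) = 5 - k
1/x(-68, r) - (K(56, 72) - 1701) = 1/(5 - 1*(-68)) - ((94*56 + 72*(1 + 72)) - 1701) = 1/(5 + 68) - ((5264 + 72*73) - 1701) = 1/73 - ((5264 + 5256) - 1701) = 1/73 - (10520 - 1701) = 1/73 - 1*8819 = 1/73 - 8819 = -643786/73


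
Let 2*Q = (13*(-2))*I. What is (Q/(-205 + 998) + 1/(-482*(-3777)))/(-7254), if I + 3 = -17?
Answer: -36410341/805566521916 ≈ -4.5198e-5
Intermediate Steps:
I = -20 (I = -3 - 17 = -20)
Q = 260 (Q = ((13*(-2))*(-20))/2 = (-26*(-20))/2 = (1/2)*520 = 260)
(Q/(-205 + 998) + 1/(-482*(-3777)))/(-7254) = (260/(-205 + 998) + 1/(-482*(-3777)))/(-7254) = (260/793 - 1/482*(-1/3777))*(-1/7254) = (260*(1/793) + 1/1820514)*(-1/7254) = (20/61 + 1/1820514)*(-1/7254) = (36410341/111051354)*(-1/7254) = -36410341/805566521916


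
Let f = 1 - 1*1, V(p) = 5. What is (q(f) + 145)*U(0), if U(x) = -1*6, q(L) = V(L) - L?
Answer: -900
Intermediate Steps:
f = 0 (f = 1 - 1 = 0)
q(L) = 5 - L
U(x) = -6
(q(f) + 145)*U(0) = ((5 - 1*0) + 145)*(-6) = ((5 + 0) + 145)*(-6) = (5 + 145)*(-6) = 150*(-6) = -900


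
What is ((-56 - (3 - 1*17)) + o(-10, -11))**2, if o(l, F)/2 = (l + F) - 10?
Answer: 10816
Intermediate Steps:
o(l, F) = -20 + 2*F + 2*l (o(l, F) = 2*((l + F) - 10) = 2*((F + l) - 10) = 2*(-10 + F + l) = -20 + 2*F + 2*l)
((-56 - (3 - 1*17)) + o(-10, -11))**2 = ((-56 - (3 - 1*17)) + (-20 + 2*(-11) + 2*(-10)))**2 = ((-56 - (3 - 17)) + (-20 - 22 - 20))**2 = ((-56 - 1*(-14)) - 62)**2 = ((-56 + 14) - 62)**2 = (-42 - 62)**2 = (-104)**2 = 10816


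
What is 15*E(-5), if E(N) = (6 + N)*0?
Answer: 0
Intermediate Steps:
E(N) = 0
15*E(-5) = 15*0 = 0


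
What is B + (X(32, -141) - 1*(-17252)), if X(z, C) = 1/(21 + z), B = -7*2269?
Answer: 72558/53 ≈ 1369.0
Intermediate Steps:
B = -15883
B + (X(32, -141) - 1*(-17252)) = -15883 + (1/(21 + 32) - 1*(-17252)) = -15883 + (1/53 + 17252) = -15883 + 914357/53 = 72558/53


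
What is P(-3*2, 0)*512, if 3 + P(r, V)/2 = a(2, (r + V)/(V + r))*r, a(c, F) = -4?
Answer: 21504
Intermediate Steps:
P(r, V) = -6 - 8*r (P(r, V) = -6 + 2*(-4*r) = -6 - 8*r)
P(-3*2, 0)*512 = (-6 - (-24)*2)*512 = (-6 - 8*(-6))*512 = (-6 + 48)*512 = 42*512 = 21504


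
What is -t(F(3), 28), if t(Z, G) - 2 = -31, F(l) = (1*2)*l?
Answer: 29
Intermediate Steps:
F(l) = 2*l
t(Z, G) = -29 (t(Z, G) = 2 - 31 = -29)
-t(F(3), 28) = -1*(-29) = 29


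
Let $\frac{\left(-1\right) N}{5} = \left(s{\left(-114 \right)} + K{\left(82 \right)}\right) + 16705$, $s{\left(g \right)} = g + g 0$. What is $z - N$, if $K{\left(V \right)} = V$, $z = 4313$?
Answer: $87678$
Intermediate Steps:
$s{\left(g \right)} = g$ ($s{\left(g \right)} = g + 0 = g$)
$N = -83365$ ($N = - 5 \left(\left(-114 + 82\right) + 16705\right) = - 5 \left(-32 + 16705\right) = \left(-5\right) 16673 = -83365$)
$z - N = 4313 - -83365 = 4313 + 83365 = 87678$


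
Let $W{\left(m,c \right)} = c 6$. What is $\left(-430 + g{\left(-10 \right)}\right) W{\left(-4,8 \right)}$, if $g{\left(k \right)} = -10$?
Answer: $-21120$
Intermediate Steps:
$W{\left(m,c \right)} = 6 c$
$\left(-430 + g{\left(-10 \right)}\right) W{\left(-4,8 \right)} = \left(-430 - 10\right) 6 \cdot 8 = \left(-440\right) 48 = -21120$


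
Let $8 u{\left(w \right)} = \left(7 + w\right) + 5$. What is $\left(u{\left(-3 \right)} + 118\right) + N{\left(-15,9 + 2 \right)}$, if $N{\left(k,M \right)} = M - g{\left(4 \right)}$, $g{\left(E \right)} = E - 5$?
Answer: $\frac{1049}{8} \approx 131.13$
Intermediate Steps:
$g{\left(E \right)} = -5 + E$
$u{\left(w \right)} = \frac{3}{2} + \frac{w}{8}$ ($u{\left(w \right)} = \frac{\left(7 + w\right) + 5}{8} = \frac{12 + w}{8} = \frac{3}{2} + \frac{w}{8}$)
$N{\left(k,M \right)} = 1 + M$ ($N{\left(k,M \right)} = M - \left(-5 + 4\right) = M - -1 = M + 1 = 1 + M$)
$\left(u{\left(-3 \right)} + 118\right) + N{\left(-15,9 + 2 \right)} = \left(\left(\frac{3}{2} + \frac{1}{8} \left(-3\right)\right) + 118\right) + \left(1 + \left(9 + 2\right)\right) = \left(\left(\frac{3}{2} - \frac{3}{8}\right) + 118\right) + \left(1 + 11\right) = \left(\frac{9}{8} + 118\right) + 12 = \frac{953}{8} + 12 = \frac{1049}{8}$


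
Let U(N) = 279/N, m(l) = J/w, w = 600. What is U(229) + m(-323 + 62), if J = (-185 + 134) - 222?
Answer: 34961/45800 ≈ 0.76334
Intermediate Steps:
J = -273 (J = -51 - 222 = -273)
m(l) = -91/200 (m(l) = -273/600 = -273*1/600 = -91/200)
U(229) + m(-323 + 62) = 279/229 - 91/200 = 34961/45800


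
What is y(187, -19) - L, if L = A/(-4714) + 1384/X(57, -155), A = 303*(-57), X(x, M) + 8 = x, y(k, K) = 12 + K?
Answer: -8987357/230986 ≈ -38.909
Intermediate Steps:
X(x, M) = -8 + x
A = -17271
L = 7370455/230986 (L = -17271/(-4714) + 1384/(-8 + 57) = -17271*(-1/4714) + 1384/49 = 17271/4714 + 1384*(1/49) = 17271/4714 + 1384/49 = 7370455/230986 ≈ 31.909)
y(187, -19) - L = (12 - 19) - 1*7370455/230986 = -7 - 7370455/230986 = -8987357/230986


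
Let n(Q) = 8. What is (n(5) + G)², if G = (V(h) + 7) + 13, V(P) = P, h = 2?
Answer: 900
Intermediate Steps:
G = 22 (G = (2 + 7) + 13 = 9 + 13 = 22)
(n(5) + G)² = (8 + 22)² = 30² = 900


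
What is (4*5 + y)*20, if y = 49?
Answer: 1380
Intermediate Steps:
(4*5 + y)*20 = (4*5 + 49)*20 = (20 + 49)*20 = 69*20 = 1380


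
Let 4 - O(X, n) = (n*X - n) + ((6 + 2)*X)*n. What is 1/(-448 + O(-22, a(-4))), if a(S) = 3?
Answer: 1/153 ≈ 0.0065359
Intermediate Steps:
O(X, n) = 4 + n - 9*X*n (O(X, n) = 4 - ((n*X - n) + ((6 + 2)*X)*n) = 4 - ((X*n - n) + (8*X)*n) = 4 - ((-n + X*n) + 8*X*n) = 4 - (-n + 9*X*n) = 4 + (n - 9*X*n) = 4 + n - 9*X*n)
1/(-448 + O(-22, a(-4))) = 1/(-448 + (4 + 3 - 9*(-22)*3)) = 1/(-448 + (4 + 3 + 594)) = 1/(-448 + 601) = 1/153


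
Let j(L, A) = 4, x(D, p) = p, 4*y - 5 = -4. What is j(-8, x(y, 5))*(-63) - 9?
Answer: -261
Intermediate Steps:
y = ¼ (y = 5/4 + (¼)*(-4) = 5/4 - 1 = ¼ ≈ 0.25000)
j(-8, x(y, 5))*(-63) - 9 = 4*(-63) - 9 = -252 - 9 = -261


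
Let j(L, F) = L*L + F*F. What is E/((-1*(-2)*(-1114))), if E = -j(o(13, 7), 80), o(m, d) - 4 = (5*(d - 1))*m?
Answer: 40409/557 ≈ 72.548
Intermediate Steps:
o(m, d) = 4 + m*(-5 + 5*d) (o(m, d) = 4 + (5*(d - 1))*m = 4 + (5*(-1 + d))*m = 4 + (-5 + 5*d)*m = 4 + m*(-5 + 5*d))
j(L, F) = F² + L² (j(L, F) = L² + F² = F² + L²)
E = -161636 (E = -(80² + (4 - 5*13 + 5*7*13)²) = -(6400 + (4 - 65 + 455)²) = -(6400 + 394²) = -(6400 + 155236) = -1*161636 = -161636)
E/((-1*(-2)*(-1114))) = -161636/(-1*(-2)*(-1114)) = -161636/(2*(-1114)) = -161636/(-2228) = -161636*(-1/2228) = 40409/557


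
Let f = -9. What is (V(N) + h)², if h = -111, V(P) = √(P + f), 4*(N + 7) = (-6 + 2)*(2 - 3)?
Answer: (111 - I*√15)² ≈ 12306.0 - 859.8*I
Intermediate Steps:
N = -6 (N = -7 + ((-6 + 2)*(2 - 3))/4 = -7 + (-4*(-1))/4 = -7 + (¼)*4 = -7 + 1 = -6)
V(P) = √(-9 + P) (V(P) = √(P - 9) = √(-9 + P))
(V(N) + h)² = (√(-9 - 6) - 111)² = (√(-15) - 111)² = (I*√15 - 111)² = (-111 + I*√15)²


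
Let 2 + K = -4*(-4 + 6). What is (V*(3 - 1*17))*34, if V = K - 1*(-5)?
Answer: 2380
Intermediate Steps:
K = -10 (K = -2 - 4*(-4 + 6) = -2 - 4*2 = -2 - 8 = -10)
V = -5 (V = -10 - 1*(-5) = -10 + 5 = -5)
(V*(3 - 1*17))*34 = -5*(3 - 1*17)*34 = -5*(3 - 17)*34 = -5*(-14)*34 = 70*34 = 2380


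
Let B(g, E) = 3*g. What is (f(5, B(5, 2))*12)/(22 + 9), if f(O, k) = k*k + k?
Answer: 2880/31 ≈ 92.903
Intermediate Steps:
f(O, k) = k + k² (f(O, k) = k² + k = k + k²)
(f(5, B(5, 2))*12)/(22 + 9) = (((3*5)*(1 + 3*5))*12)/(22 + 9) = ((15*(1 + 15))*12)/31 = ((15*16)*12)*(1/31) = (240*12)*(1/31) = 2880*(1/31) = 2880/31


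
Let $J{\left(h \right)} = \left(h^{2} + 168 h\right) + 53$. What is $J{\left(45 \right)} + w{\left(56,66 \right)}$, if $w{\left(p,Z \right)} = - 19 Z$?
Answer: $8384$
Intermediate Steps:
$J{\left(h \right)} = 53 + h^{2} + 168 h$
$J{\left(45 \right)} + w{\left(56,66 \right)} = \left(53 + 45^{2} + 168 \cdot 45\right) - 1254 = \left(53 + 2025 + 7560\right) - 1254 = 9638 - 1254 = 8384$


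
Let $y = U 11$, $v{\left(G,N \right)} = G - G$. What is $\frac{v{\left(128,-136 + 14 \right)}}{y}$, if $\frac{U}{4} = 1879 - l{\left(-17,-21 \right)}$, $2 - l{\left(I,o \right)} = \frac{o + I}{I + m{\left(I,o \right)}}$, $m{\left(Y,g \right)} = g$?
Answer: $0$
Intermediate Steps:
$l{\left(I,o \right)} = 1$ ($l{\left(I,o \right)} = 2 - \frac{o + I}{I + o} = 2 - \frac{I + o}{I + o} = 2 - 1 = 1$)
$U = 7512$ ($U = 4 \left(1879 - 1\right) = 4 \cdot 1878 = 7512$)
$v{\left(G,N \right)} = 0$
$y = 82632$ ($y = 7512 \cdot 11 = 82632$)
$\frac{v{\left(128,-136 + 14 \right)}}{y} = \frac{0}{82632} = 0 \cdot \frac{1}{82632} = 0$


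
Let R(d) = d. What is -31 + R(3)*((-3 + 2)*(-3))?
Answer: -22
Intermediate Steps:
-31 + R(3)*((-3 + 2)*(-3)) = -31 + 3*((-3 + 2)*(-3)) = -31 + 3*(-1*(-3)) = -31 + 3*3 = -31 + 9 = -22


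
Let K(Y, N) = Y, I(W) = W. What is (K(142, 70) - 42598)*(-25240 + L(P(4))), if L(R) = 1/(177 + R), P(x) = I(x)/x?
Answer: 95371438932/89 ≈ 1.0716e+9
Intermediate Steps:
P(x) = 1 (P(x) = x/x = 1)
(K(142, 70) - 42598)*(-25240 + L(P(4))) = (142 - 42598)*(-25240 + 1/(177 + 1)) = -42456*(-25240 + 1/178) = -42456*(-4492719/178) = 95371438932/89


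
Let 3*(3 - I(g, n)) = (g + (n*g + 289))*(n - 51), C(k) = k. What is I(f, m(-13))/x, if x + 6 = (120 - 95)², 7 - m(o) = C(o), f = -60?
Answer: -30092/1857 ≈ -16.205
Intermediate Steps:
m(o) = 7 - o
I(g, n) = 3 - (-51 + n)*(289 + g + g*n)/3 (I(g, n) = 3 - (g + (n*g + 289))*(n - 51)/3 = 3 - (g + (g*n + 289))*(-51 + n)/3 = 3 - (g + (289 + g*n))*(-51 + n)/3 = 3 - (289 + g + g*n)*(-51 + n)/3 = 3 - (-51 + n)*(289 + g + g*n)/3)
x = 619 (x = -6 + (120 - 95)² = -6 + 25² = -6 + 625 = 619)
I(f, m(-13))/x = (4916 + 17*(-60) - 289*(7 - 1*(-13))/3 - ⅓*(-60)*(7 - 1*(-13))² + (50/3)*(-60)*(7 - 1*(-13)))/619 = (4916 - 1020 - 289*(7 + 13)/3 - ⅓*(-60)*(7 + 13)² + (50/3)*(-60)*(7 + 13))*(1/619) = (4916 - 1020 - 289/3*20 - ⅓*(-60)*20² + (50/3)*(-60)*20)*(1/619) = (4916 - 1020 - 5780/3 - ⅓*(-60)*400 - 20000)*(1/619) = (4916 - 1020 - 5780/3 + 8000 - 20000)*(1/619) = -30092/3*1/619 = -30092/1857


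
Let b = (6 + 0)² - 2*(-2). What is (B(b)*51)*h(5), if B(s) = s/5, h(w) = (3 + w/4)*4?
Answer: 6936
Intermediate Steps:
h(w) = 12 + w (h(w) = (3 + w*(¼))*4 = (3 + w/4)*4 = 12 + w)
b = 40 (b = 6² + 4 = 36 + 4 = 40)
B(s) = s/5 (B(s) = s*(⅕) = s/5)
(B(b)*51)*h(5) = (((⅕)*40)*51)*(12 + 5) = (8*51)*17 = 408*17 = 6936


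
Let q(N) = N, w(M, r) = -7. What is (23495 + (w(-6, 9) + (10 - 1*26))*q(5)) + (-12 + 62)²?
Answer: 25880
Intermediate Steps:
(23495 + (w(-6, 9) + (10 - 1*26))*q(5)) + (-12 + 62)² = (23495 + (-7 + (10 - 1*26))*5) + (-12 + 62)² = (23495 + (-7 + (10 - 26))*5) + 50² = (23495 + (-7 - 16)*5) + 2500 = (23495 - 23*5) + 2500 = (23495 - 115) + 2500 = 23380 + 2500 = 25880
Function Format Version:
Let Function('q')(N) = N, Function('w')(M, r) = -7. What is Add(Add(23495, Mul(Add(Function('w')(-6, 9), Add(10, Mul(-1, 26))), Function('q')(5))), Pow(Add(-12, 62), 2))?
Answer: 25880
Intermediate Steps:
Add(Add(23495, Mul(Add(Function('w')(-6, 9), Add(10, Mul(-1, 26))), Function('q')(5))), Pow(Add(-12, 62), 2)) = Add(Add(23495, Mul(Add(-7, Add(10, Mul(-1, 26))), 5)), Pow(Add(-12, 62), 2)) = Add(Add(23495, Mul(Add(-7, Add(10, -26)), 5)), Pow(50, 2)) = Add(Add(23495, Mul(Add(-7, -16), 5)), 2500) = Add(Add(23495, Mul(-23, 5)), 2500) = Add(Add(23495, -115), 2500) = Add(23380, 2500) = 25880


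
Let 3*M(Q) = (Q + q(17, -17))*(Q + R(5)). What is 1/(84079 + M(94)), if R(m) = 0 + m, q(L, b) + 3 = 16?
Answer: 1/87610 ≈ 1.1414e-5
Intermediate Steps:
q(L, b) = 13 (q(L, b) = -3 + 16 = 13)
R(m) = m
M(Q) = (5 + Q)*(13 + Q)/3 (M(Q) = ((Q + 13)*(Q + 5))/3 = ((13 + Q)*(5 + Q))/3 = ((5 + Q)*(13 + Q))/3 = (5 + Q)*(13 + Q)/3)
1/(84079 + M(94)) = 1/(84079 + (65/3 + 6*94 + (1/3)*94**2)) = 1/(84079 + (65/3 + 564 + (1/3)*8836)) = 1/(84079 + (65/3 + 564 + 8836/3)) = 1/(84079 + 3531) = 1/87610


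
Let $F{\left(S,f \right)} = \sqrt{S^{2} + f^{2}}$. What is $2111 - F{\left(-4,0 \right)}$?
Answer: $2107$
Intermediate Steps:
$2111 - F{\left(-4,0 \right)} = 2111 - \sqrt{\left(-4\right)^{2} + 0^{2}} = 2111 - \sqrt{16 + 0} = 2111 - \sqrt{16} = 2111 - 4 = 2107$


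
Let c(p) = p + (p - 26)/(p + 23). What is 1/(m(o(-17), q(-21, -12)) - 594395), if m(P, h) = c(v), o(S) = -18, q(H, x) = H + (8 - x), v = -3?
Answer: -20/11887989 ≈ -1.6824e-6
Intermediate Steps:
c(p) = p + (-26 + p)/(23 + p)
q(H, x) = 8 + H - x
m(P, h) = -89/20 (m(P, h) = (-26 + (-3)² + 24*(-3))/(23 - 3) = (-26 + 9 - 72)/20 = (1/20)*(-89) = -89/20)
1/(m(o(-17), q(-21, -12)) - 594395) = 1/(-89/20 - 594395) = 1/(-11887989/20) = -20/11887989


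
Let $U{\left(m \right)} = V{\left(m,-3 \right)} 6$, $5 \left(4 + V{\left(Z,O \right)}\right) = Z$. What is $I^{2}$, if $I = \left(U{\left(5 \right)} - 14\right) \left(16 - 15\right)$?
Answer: $1024$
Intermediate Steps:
$V{\left(Z,O \right)} = -4 + \frac{Z}{5}$
$U{\left(m \right)} = -24 + \frac{6 m}{5}$ ($U{\left(m \right)} = \left(-4 + \frac{m}{5}\right) 6 = -24 + \frac{6 m}{5}$)
$I = -32$ ($I = \left(\left(-24 + \frac{6}{5} \cdot 5\right) - 14\right) \left(16 - 15\right) = \left(\left(-24 + 6\right) - 14\right) 1 = \left(-18 - 14\right) 1 = \left(-32\right) 1 = -32$)
$I^{2} = \left(-32\right)^{2} = 1024$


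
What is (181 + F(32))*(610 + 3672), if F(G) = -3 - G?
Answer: 625172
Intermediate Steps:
(181 + F(32))*(610 + 3672) = (181 + (-3 - 1*32))*(610 + 3672) = (181 + (-3 - 32))*4282 = (181 - 35)*4282 = 146*4282 = 625172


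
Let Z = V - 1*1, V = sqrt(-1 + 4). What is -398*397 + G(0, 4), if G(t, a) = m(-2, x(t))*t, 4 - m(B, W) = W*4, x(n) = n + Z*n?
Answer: -158006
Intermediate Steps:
V = sqrt(3) ≈ 1.7320
Z = -1 + sqrt(3) (Z = sqrt(3) - 1*1 = sqrt(3) - 1 = -1 + sqrt(3) ≈ 0.73205)
x(n) = n + n*(-1 + sqrt(3)) (x(n) = n + (-1 + sqrt(3))*n = n + n*(-1 + sqrt(3)))
m(B, W) = 4 - 4*W (m(B, W) = 4 - W*4 = 4 - 4*W)
G(t, a) = t*(4 - 4*t*sqrt(3)) (G(t, a) = (4 - 4*t*sqrt(3))*t = t*(4 - 4*t*sqrt(3)))
-398*397 + G(0, 4) = -398*397 + 4*0*(1 - 1*0*sqrt(3)) = -158006 + 4*0*(1 + 0) = -158006 + 4*0*1 = -158006 + 0 = -158006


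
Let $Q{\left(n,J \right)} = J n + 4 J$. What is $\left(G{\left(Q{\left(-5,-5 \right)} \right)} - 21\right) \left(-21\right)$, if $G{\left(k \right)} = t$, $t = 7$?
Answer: $294$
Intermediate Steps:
$Q{\left(n,J \right)} = 4 J + J n$
$G{\left(k \right)} = 7$
$\left(G{\left(Q{\left(-5,-5 \right)} \right)} - 21\right) \left(-21\right) = \left(7 - 21\right) \left(-21\right) = \left(-14\right) \left(-21\right) = 294$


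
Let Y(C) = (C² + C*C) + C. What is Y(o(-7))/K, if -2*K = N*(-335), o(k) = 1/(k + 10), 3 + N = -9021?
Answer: -1/2720736 ≈ -3.6755e-7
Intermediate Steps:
N = -9024 (N = -3 - 9021 = -9024)
o(k) = 1/(10 + k)
Y(C) = C + 2*C² (Y(C) = (C² + C²) + C = 2*C² + C = C + 2*C²)
K = -1511520 (K = -(-4512)*(-335) = -½*3023040 = -1511520)
Y(o(-7))/K = ((1 + 2/(10 - 7))/(10 - 7))/(-1511520) = ((1 + 2/3)/3)*(-1/1511520) = ((1 + 2*(⅓))/3)*(-1/1511520) = ((1 + ⅔)/3)*(-1/1511520) = ((⅓)*(5/3))*(-1/1511520) = (5/9)*(-1/1511520) = -1/2720736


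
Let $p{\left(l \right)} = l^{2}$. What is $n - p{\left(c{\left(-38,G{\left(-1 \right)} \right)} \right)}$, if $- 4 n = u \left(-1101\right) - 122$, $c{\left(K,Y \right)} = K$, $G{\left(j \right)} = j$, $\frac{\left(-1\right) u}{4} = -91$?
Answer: $\frac{197555}{2} \approx 98778.0$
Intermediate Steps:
$u = 364$ ($u = \left(-4\right) \left(-91\right) = 364$)
$n = \frac{200443}{2}$ ($n = - \frac{364 \left(-1101\right) - 122}{4} = - \frac{-400764 - 122}{4} = \left(- \frac{1}{4}\right) \left(-400886\right) = \frac{200443}{2} \approx 1.0022 \cdot 10^{5}$)
$n - p{\left(c{\left(-38,G{\left(-1 \right)} \right)} \right)} = \frac{200443}{2} - \left(-38\right)^{2} = \frac{200443}{2} - 1444 = \frac{197555}{2}$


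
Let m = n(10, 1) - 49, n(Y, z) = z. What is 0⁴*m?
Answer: 0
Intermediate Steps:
m = -48 (m = 1 - 49 = -48)
0⁴*m = 0⁴*(-48) = 0*(-48) = 0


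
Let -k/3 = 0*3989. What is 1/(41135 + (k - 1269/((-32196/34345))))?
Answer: 10732/455988755 ≈ 2.3536e-5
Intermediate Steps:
k = 0 (k = -0*3989 = -3*0 = 0)
1/(41135 + (k - 1269/((-32196/34345)))) = 1/(41135 + (0 - 1269/((-32196/34345)))) = 1/(41135 + (0 - 1269/((-32196*1/34345)))) = 1/(41135 + (0 - 1269/(-32196/34345))) = 1/(41135 + (0 - 1269*(-34345/32196))) = 1/(41135 + (0 + 14527935/10732)) = 1/(41135 + 14527935/10732) = 1/(455988755/10732) = 10732/455988755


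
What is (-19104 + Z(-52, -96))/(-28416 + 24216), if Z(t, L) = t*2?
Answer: 343/75 ≈ 4.5733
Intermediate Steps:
Z(t, L) = 2*t
(-19104 + Z(-52, -96))/(-28416 + 24216) = (-19104 + 2*(-52))/(-28416 + 24216) = (-19104 - 104)/(-4200) = -19208*(-1/4200) = 343/75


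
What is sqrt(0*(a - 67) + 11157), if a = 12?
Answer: sqrt(11157) ≈ 105.63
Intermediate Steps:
sqrt(0*(a - 67) + 11157) = sqrt(0*(12 - 67) + 11157) = sqrt(0*(-55) + 11157) = sqrt(0 + 11157) = sqrt(11157)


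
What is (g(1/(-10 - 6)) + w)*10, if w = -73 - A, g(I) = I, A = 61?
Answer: -10725/8 ≈ -1340.6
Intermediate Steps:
w = -134 (w = -73 - 1*61 = -73 - 61 = -134)
(g(1/(-10 - 6)) + w)*10 = (1/(-10 - 6) - 134)*10 = (1/(-16) - 134)*10 = (-1/16 - 134)*10 = -2145/16*10 = -10725/8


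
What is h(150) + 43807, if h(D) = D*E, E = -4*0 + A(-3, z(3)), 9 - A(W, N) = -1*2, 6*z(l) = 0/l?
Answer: 45457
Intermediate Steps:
z(l) = 0 (z(l) = (0/l)/6 = (1/6)*0 = 0)
A(W, N) = 11 (A(W, N) = 9 - (-1)*2 = 9 - 1*(-2) = 9 + 2 = 11)
E = 11 (E = -4*0 + 11 = 0 + 11 = 11)
h(D) = 11*D (h(D) = D*11 = 11*D)
h(150) + 43807 = 11*150 + 43807 = 1650 + 43807 = 45457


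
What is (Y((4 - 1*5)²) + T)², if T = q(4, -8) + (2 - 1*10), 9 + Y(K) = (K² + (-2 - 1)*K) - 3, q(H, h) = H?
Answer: 324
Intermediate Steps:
Y(K) = -12 + K² - 3*K (Y(K) = -9 + ((K² + (-2 - 1)*K) - 3) = -9 + ((K² - 3*K) - 3) = -9 + (-3 + K² - 3*K) = -12 + K² - 3*K)
T = -4 (T = 4 + (2 - 1*10) = 4 + (2 - 10) = 4 - 8 = -4)
(Y((4 - 1*5)²) + T)² = ((-12 + ((4 - 1*5)²)² - 3*(4 - 1*5)²) - 4)² = ((-12 + ((4 - 5)²)² - 3*(4 - 5)²) - 4)² = ((-12 + ((-1)²)² - 3*(-1)²) - 4)² = ((-12 + 1² - 3*1) - 4)² = ((-12 + 1 - 3) - 4)² = (-14 - 4)² = (-18)² = 324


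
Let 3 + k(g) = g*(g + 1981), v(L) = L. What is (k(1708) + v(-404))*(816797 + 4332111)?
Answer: 32440205707740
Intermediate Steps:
k(g) = -3 + g*(1981 + g) (k(g) = -3 + g*(g + 1981) = -3 + g*(1981 + g))
(k(1708) + v(-404))*(816797 + 4332111) = ((-3 + 1708² + 1981*1708) - 404)*(816797 + 4332111) = ((-3 + 2917264 + 3383548) - 404)*5148908 = (6300809 - 404)*5148908 = 6300405*5148908 = 32440205707740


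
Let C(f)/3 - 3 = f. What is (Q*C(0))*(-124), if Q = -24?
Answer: 26784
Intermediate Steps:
C(f) = 9 + 3*f
(Q*C(0))*(-124) = -24*(9 + 3*0)*(-124) = -24*(9 + 0)*(-124) = -24*9*(-124) = -216*(-124) = 26784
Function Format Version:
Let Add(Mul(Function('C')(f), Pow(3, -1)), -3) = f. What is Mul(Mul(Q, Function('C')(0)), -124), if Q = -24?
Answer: 26784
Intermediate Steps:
Function('C')(f) = Add(9, Mul(3, f))
Mul(Mul(Q, Function('C')(0)), -124) = Mul(Mul(-24, Add(9, Mul(3, 0))), -124) = Mul(Mul(-24, Add(9, 0)), -124) = Mul(Mul(-24, 9), -124) = Mul(-216, -124) = 26784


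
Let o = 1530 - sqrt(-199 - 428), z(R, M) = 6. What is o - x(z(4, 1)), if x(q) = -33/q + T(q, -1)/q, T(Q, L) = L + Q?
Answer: 4604/3 - I*sqrt(627) ≈ 1534.7 - 25.04*I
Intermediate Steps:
x(q) = -33/q + (-1 + q)/q
o = 1530 - I*sqrt(627) (o = 1530 - sqrt(-627) = 1530 - I*sqrt(627) ≈ 1530.0 - 25.04*I)
o - x(z(4, 1)) = (1530 - I*sqrt(627)) - (-34 + 6)/6 = (1530 - I*sqrt(627)) - (-28)/6 = (1530 - I*sqrt(627)) - 1*(-14/3) = (1530 - I*sqrt(627)) + 14/3 = 4604/3 - I*sqrt(627)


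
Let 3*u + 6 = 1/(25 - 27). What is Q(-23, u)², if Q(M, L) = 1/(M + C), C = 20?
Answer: ⅑ ≈ 0.11111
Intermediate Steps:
u = -13/6 (u = -2 + 1/(3*(25 - 27)) = -2 + (⅓)/(-2) = -2 + (⅓)*(-½) = -2 - ⅙ = -13/6 ≈ -2.1667)
Q(M, L) = 1/(20 + M) (Q(M, L) = 1/(M + 20) = 1/(20 + M))
Q(-23, u)² = (1/(20 - 23))² = (1/(-3))² = (-⅓)² = ⅑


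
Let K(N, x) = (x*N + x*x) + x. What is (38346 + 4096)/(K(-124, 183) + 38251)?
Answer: 42442/49231 ≈ 0.86210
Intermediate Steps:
K(N, x) = x + x**2 + N*x (K(N, x) = (N*x + x**2) + x = (x**2 + N*x) + x = x + x**2 + N*x)
(38346 + 4096)/(K(-124, 183) + 38251) = (38346 + 4096)/(183*(1 - 124 + 183) + 38251) = 42442/(183*60 + 38251) = 42442/(10980 + 38251) = 42442/49231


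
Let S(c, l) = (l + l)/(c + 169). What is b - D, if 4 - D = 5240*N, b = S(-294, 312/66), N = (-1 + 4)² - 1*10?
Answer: -7210604/1375 ≈ -5244.1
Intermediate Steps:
N = -1 (N = 3² - 10 = 9 - 10 = -1)
S(c, l) = 2*l/(169 + c) (S(c, l) = (2*l)/(169 + c) = 2*l/(169 + c))
b = -104/1375 (b = 2*(312/66)/(169 - 294) = 2*(312*(1/66))/(-125) = 2*(52/11)*(-1/125) = -104/1375 ≈ -0.075636)
D = 5244 (D = 4 - 5240*(-1) = 4 - 1*(-5240) = 4 + 5240 = 5244)
b - D = -104/1375 - 1*5244 = -104/1375 - 5244 = -7210604/1375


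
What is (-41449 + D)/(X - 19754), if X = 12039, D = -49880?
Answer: 91329/7715 ≈ 11.838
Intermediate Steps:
(-41449 + D)/(X - 19754) = (-41449 - 49880)/(12039 - 19754) = -91329/(-7715) = -91329*(-1/7715) = 91329/7715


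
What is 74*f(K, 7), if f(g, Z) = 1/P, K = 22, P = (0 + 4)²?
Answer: 37/8 ≈ 4.6250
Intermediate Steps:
P = 16 (P = 4² = 16)
f(g, Z) = 1/16
74*f(K, 7) = 74*(1/16) = 37/8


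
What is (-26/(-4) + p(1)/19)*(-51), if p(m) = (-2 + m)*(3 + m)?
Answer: -12189/38 ≈ -320.76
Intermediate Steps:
(-26/(-4) + p(1)/19)*(-51) = (-26/(-4) + (-6 + 1 + 1²)/19)*(-51) = (-26*(-¼) + (-6 + 1 + 1)*(1/19))*(-51) = (13/2 - 4*1/19)*(-51) = (13/2 - 4/19)*(-51) = (239/38)*(-51) = -12189/38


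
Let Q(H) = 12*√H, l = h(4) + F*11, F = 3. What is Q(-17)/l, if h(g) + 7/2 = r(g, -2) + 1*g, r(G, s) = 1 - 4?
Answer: 24*I*√17/61 ≈ 1.6222*I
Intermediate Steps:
r(G, s) = -3
h(g) = -13/2 + g (h(g) = -7/2 + (-3 + 1*g) = -7/2 + (-3 + g) = -13/2 + g)
l = 61/2 (l = (-13/2 + 4) + 3*11 = -5/2 + 33 = 61/2 ≈ 30.500)
Q(-17)/l = (12*√(-17))/(61/2) = (12*(I*√17))*(2/61) = (12*I*√17)*(2/61) = 24*I*√17/61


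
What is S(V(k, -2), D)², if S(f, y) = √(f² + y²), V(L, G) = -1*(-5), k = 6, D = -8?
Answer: 89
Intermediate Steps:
V(L, G) = 5
S(V(k, -2), D)² = (√(5² + (-8)²))² = (√(25 + 64))² = (√89)² = 89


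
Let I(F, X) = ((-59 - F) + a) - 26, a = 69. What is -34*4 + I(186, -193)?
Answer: -338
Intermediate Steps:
I(F, X) = -16 - F (I(F, X) = ((-59 - F) + 69) - 26 = (10 - F) - 26 = -16 - F)
-34*4 + I(186, -193) = -34*4 + (-16 - 1*186) = -136 + (-16 - 186) = -136 - 202 = -338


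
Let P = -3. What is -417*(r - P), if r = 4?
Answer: -2919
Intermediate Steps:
-417*(r - P) = -417*(4 - 1*(-3)) = -417*(4 + 3) = -417*7 = -2919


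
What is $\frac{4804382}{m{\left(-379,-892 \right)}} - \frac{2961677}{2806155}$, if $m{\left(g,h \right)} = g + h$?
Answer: $- \frac{13485604862677}{3566623005} \approx -3781.1$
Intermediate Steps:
$\frac{4804382}{m{\left(-379,-892 \right)}} - \frac{2961677}{2806155} = \frac{4804382}{-379 - 892} - \frac{2961677}{2806155} = \frac{4804382}{-1271} - \frac{2961677}{2806155} = 4804382 \left(- \frac{1}{1271}\right) - \frac{2961677}{2806155} = - \frac{4804382}{1271} - \frac{2961677}{2806155} = - \frac{13485604862677}{3566623005}$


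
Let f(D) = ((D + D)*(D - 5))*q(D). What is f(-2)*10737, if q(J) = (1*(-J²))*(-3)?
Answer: 3607632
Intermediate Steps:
q(J) = 3*J² (q(J) = -J²*(-3) = 3*J²)
f(D) = 6*D³*(-5 + D) (f(D) = ((D + D)*(D - 5))*(3*D²) = ((2*D)*(-5 + D))*(3*D²) = (2*D*(-5 + D))*(3*D²) = 6*D³*(-5 + D))
f(-2)*10737 = (6*(-2)³*(-5 - 2))*10737 = (6*(-8)*(-7))*10737 = 336*10737 = 3607632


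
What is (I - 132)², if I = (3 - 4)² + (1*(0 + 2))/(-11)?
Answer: 2082249/121 ≈ 17209.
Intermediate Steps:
I = 9/11 (I = (-1)² + (1*2)*(-1/11) = 1 + 2*(-1/11) = 1 - 2/11 = 9/11 ≈ 0.81818)
(I - 132)² = (9/11 - 132)² = (-1443/11)² = 2082249/121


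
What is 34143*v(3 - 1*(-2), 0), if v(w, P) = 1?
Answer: 34143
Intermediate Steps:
34143*v(3 - 1*(-2), 0) = 34143*1 = 34143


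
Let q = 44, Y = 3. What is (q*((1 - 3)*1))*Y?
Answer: -264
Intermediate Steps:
(q*((1 - 3)*1))*Y = (44*((1 - 3)*1))*3 = (44*(-2*1))*3 = (44*(-2))*3 = -88*3 = -264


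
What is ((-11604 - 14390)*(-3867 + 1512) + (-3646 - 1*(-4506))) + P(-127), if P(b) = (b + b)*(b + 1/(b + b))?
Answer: 61248989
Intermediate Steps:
P(b) = 2*b*(b + 1/(2*b)) (P(b) = (2*b)*(b + 1/(2*b)) = 2*b*(b + 1/(2*b)))
((-11604 - 14390)*(-3867 + 1512) + (-3646 - 1*(-4506))) + P(-127) = ((-11604 - 14390)*(-3867 + 1512) + (-3646 - 1*(-4506))) + (1 + 2*(-127)**2) = (-25994*(-2355) + (-3646 + 4506)) + (1 + 2*16129) = (61215870 + 860) + (1 + 32258) = 61216730 + 32259 = 61248989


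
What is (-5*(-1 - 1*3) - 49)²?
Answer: 841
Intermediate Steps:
(-5*(-1 - 1*3) - 49)² = (-5*(-1 - 3) - 49)² = (-5*(-4) - 49)² = (20 - 49)² = (-29)² = 841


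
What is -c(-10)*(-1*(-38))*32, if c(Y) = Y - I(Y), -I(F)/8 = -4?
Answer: 51072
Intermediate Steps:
I(F) = 32 (I(F) = -8*(-4) = 32)
c(Y) = -32 + Y (c(Y) = Y - 1*32 = Y - 32 = -32 + Y)
-c(-10)*(-1*(-38))*32 = -(-32 - 10)*(-1*(-38))*32 = -(-42*38)*32 = -(-1596)*32 = -1*(-51072) = 51072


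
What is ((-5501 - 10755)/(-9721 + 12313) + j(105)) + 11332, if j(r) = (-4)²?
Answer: 918680/81 ≈ 11342.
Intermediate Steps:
j(r) = 16
((-5501 - 10755)/(-9721 + 12313) + j(105)) + 11332 = ((-5501 - 10755)/(-9721 + 12313) + 16) + 11332 = (-16256/2592 + 16) + 11332 = (-16256*1/2592 + 16) + 11332 = (-508/81 + 16) + 11332 = 788/81 + 11332 = 918680/81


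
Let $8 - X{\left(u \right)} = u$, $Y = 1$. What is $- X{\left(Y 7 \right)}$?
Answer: $-1$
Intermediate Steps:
$X{\left(u \right)} = 8 - u$
$- X{\left(Y 7 \right)} = - (8 - 1 \cdot 7) = - (8 - 7) = \left(-1\right) 1 = -1$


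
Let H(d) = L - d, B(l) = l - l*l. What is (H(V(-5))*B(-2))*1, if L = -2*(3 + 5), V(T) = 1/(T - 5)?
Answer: 477/5 ≈ 95.400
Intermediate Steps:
B(l) = l - l²
V(T) = 1/(-5 + T)
L = -16 (L = -2*8 = -16)
H(d) = -16 - d
(H(V(-5))*B(-2))*1 = ((-16 - 1/(-5 - 5))*(-2*(1 - 1*(-2))))*1 = ((-16 - 1/(-10))*(-2*(1 + 2)))*1 = ((-16 - 1*(-⅒))*(-2*3))*1 = ((-16 + ⅒)*(-6))*1 = -159/10*(-6)*1 = (477/5)*1 = 477/5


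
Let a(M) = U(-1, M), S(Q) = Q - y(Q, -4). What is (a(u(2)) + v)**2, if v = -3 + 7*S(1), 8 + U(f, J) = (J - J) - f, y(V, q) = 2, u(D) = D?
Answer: 289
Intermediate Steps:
S(Q) = -2 + Q (S(Q) = Q - 1*2 = Q - 2 = -2 + Q)
U(f, J) = -8 - f (U(f, J) = -8 + ((J - J) - f) = -8 + (0 - f) = -8 - f)
a(M) = -7 (a(M) = -8 - 1*(-1) = -8 + 1 = -7)
v = -10 (v = -3 + 7*(-2 + 1) = -3 + 7*(-1) = -3 - 7 = -10)
(a(u(2)) + v)**2 = (-7 - 10)**2 = (-17)**2 = 289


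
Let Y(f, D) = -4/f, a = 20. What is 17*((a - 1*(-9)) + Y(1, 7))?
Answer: 425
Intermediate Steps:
17*((a - 1*(-9)) + Y(1, 7)) = 17*((20 - 1*(-9)) - 4/1) = 17*((20 + 9) - 4*1) = 17*(29 - 4) = 17*25 = 425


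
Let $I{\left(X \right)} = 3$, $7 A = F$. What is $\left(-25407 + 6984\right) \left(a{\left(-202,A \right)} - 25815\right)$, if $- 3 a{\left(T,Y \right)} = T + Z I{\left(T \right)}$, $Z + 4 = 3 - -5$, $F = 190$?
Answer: $474422955$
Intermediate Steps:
$Z = 4$ ($Z = -4 + \left(3 - -5\right) = -4 + \left(3 + 5\right) = -4 + 8 = 4$)
$A = \frac{190}{7}$ ($A = \frac{1}{7} \cdot 190 = \frac{190}{7} \approx 27.143$)
$a{\left(T,Y \right)} = -4 - \frac{T}{3}$ ($a{\left(T,Y \right)} = - \frac{T + 4 \cdot 3}{3} = - \frac{T + 12}{3} = - \frac{12 + T}{3} = -4 - \frac{T}{3}$)
$\left(-25407 + 6984\right) \left(a{\left(-202,A \right)} - 25815\right) = \left(-25407 + 6984\right) \left(\left(-4 - - \frac{202}{3}\right) - 25815\right) = - 18423 \left(\left(-4 + \frac{202}{3}\right) - 25815\right) = - 18423 \left(\frac{190}{3} - 25815\right) = \left(-18423\right) \left(- \frac{77255}{3}\right) = 474422955$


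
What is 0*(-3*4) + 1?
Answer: 1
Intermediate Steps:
0*(-3*4) + 1 = 0*(-12) + 1 = 0 + 1 = 1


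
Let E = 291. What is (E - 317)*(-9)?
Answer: 234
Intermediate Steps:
(E - 317)*(-9) = (291 - 317)*(-9) = -26*(-9) = 234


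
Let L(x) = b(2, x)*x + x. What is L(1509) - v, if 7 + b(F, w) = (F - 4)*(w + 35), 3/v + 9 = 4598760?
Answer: -7156953403783/1532917 ≈ -4.6688e+6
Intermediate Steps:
v = 1/1532917 (v = 3/(-9 + 4598760) = 3/4598751 = 3*(1/4598751) = 1/1532917 ≈ 6.5235e-7)
b(F, w) = -7 + (-4 + F)*(35 + w) (b(F, w) = -7 + (F - 4)*(w + 35) = -7 + (-4 + F)*(35 + w))
L(x) = x + x*(-77 - 2*x) (L(x) = (-147 - 4*x + 35*2 + 2*x)*x + x = (-147 - 4*x + 70 + 2*x)*x + x = (-77 - 2*x)*x + x = x*(-77 - 2*x) + x = x + x*(-77 - 2*x))
L(1509) - v = -2*1509*(38 + 1509) - 1*1/1532917 = -2*1509*1547 - 1/1532917 = -4668846 - 1/1532917 = -7156953403783/1532917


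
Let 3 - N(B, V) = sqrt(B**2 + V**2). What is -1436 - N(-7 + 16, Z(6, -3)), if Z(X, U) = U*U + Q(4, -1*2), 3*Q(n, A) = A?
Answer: -1439 + sqrt(1354)/3 ≈ -1426.7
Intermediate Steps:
Q(n, A) = A/3
Z(X, U) = -2/3 + U**2 (Z(X, U) = U*U + (-1*2)/3 = U**2 + (1/3)*(-2) = U**2 - 2/3 = -2/3 + U**2)
N(B, V) = 3 - sqrt(B**2 + V**2)
-1436 - N(-7 + 16, Z(6, -3)) = -1436 - (3 - sqrt((-7 + 16)**2 + (-2/3 + (-3)**2)**2)) = -1436 - (3 - sqrt(9**2 + (-2/3 + 9)**2)) = -1436 - (3 - sqrt(81 + (25/3)**2)) = -1436 - (3 - sqrt(81 + 625/9)) = -1436 - (3 - sqrt(1354/9)) = -1436 - (3 - sqrt(1354)/3) = -1436 + (-3 + sqrt(1354)/3) = -1439 + sqrt(1354)/3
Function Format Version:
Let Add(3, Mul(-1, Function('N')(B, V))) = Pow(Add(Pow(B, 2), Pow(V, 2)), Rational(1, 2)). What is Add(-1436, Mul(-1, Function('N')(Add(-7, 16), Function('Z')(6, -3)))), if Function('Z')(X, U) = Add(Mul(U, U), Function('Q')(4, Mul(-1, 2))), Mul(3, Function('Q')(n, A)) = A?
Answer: Add(-1439, Mul(Rational(1, 3), Pow(1354, Rational(1, 2)))) ≈ -1426.7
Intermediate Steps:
Function('Q')(n, A) = Mul(Rational(1, 3), A)
Function('Z')(X, U) = Add(Rational(-2, 3), Pow(U, 2)) (Function('Z')(X, U) = Add(Mul(U, U), Mul(Rational(1, 3), Mul(-1, 2))) = Add(Pow(U, 2), Mul(Rational(1, 3), -2)) = Add(Pow(U, 2), Rational(-2, 3)) = Add(Rational(-2, 3), Pow(U, 2)))
Function('N')(B, V) = Add(3, Mul(-1, Pow(Add(Pow(B, 2), Pow(V, 2)), Rational(1, 2))))
Add(-1436, Mul(-1, Function('N')(Add(-7, 16), Function('Z')(6, -3)))) = Add(-1436, Mul(-1, Add(3, Mul(-1, Pow(Add(Pow(Add(-7, 16), 2), Pow(Add(Rational(-2, 3), Pow(-3, 2)), 2)), Rational(1, 2)))))) = Add(-1436, Mul(-1, Add(3, Mul(-1, Pow(Add(Pow(9, 2), Pow(Add(Rational(-2, 3), 9), 2)), Rational(1, 2)))))) = Add(-1436, Mul(-1, Add(3, Mul(-1, Pow(Add(81, Pow(Rational(25, 3), 2)), Rational(1, 2)))))) = Add(-1436, Mul(-1, Add(3, Mul(-1, Pow(Add(81, Rational(625, 9)), Rational(1, 2)))))) = Add(-1436, Mul(-1, Add(3, Mul(-1, Pow(Rational(1354, 9), Rational(1, 2)))))) = Add(-1436, Mul(-1, Add(3, Mul(-1, Mul(Rational(1, 3), Pow(1354, Rational(1, 2))))))) = Add(-1436, Mul(-1, Add(3, Mul(Rational(-1, 3), Pow(1354, Rational(1, 2)))))) = Add(-1436, Add(-3, Mul(Rational(1, 3), Pow(1354, Rational(1, 2))))) = Add(-1439, Mul(Rational(1, 3), Pow(1354, Rational(1, 2))))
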